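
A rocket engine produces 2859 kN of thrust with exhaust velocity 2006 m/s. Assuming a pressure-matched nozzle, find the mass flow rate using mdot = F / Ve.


mdot = F / Ve = 2859000 / 2006 = 1425.2 kg/s

1425.2 kg/s


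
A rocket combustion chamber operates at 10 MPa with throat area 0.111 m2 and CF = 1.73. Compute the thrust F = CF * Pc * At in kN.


F = 1.73 * 10e6 * 0.111 = 1.9203e+06 N = 1920.3 kN

1920.3 kN


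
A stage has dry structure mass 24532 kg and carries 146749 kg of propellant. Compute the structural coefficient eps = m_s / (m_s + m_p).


eps = 24532 / (24532 + 146749) = 0.1432

0.1432


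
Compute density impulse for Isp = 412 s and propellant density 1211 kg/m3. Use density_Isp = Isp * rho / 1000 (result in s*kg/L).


rho*Isp = 412 * 1211 / 1000 = 499 s*kg/L

499 s*kg/L


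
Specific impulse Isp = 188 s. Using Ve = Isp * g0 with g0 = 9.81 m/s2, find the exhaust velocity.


Ve = Isp * g0 = 188 * 9.81 = 1844.3 m/s

1844.3 m/s


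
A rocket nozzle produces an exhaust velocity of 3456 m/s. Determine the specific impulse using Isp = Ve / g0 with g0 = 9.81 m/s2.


Isp = Ve / g0 = 3456 / 9.81 = 352.3 s

352.3 s


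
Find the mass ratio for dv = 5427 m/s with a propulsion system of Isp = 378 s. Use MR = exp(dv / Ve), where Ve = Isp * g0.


Ve = 378 * 9.81 = 3708.18 m/s
MR = exp(5427 / 3708.18) = 4.321

4.321


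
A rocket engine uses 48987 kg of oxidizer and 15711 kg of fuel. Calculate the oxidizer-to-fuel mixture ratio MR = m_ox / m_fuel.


MR = 48987 / 15711 = 3.12

3.12


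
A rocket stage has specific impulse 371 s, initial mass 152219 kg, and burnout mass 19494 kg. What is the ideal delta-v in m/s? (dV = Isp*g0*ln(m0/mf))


Ve = 371 * 9.81 = 3639.51 m/s
dV = 3639.51 * ln(152219/19494) = 7480 m/s

7480 m/s


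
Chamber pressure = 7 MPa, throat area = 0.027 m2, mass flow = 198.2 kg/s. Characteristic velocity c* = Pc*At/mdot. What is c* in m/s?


c* = 7e6 * 0.027 / 198.2 = 954 m/s

954 m/s


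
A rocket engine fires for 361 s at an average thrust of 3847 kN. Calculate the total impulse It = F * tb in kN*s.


It = 3847 * 361 = 1388767 kN*s

1388767 kN*s


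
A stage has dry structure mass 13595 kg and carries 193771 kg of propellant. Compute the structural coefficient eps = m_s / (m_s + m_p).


eps = 13595 / (13595 + 193771) = 0.0656

0.0656


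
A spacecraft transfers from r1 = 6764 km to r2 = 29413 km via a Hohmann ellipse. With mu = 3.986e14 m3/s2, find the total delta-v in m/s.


V1 = sqrt(mu/r1) = 7676.56 m/s
dV1 = V1*(sqrt(2*r2/(r1+r2)) - 1) = 2112.37 m/s
V2 = sqrt(mu/r2) = 3681.28 m/s
dV2 = V2*(1 - sqrt(2*r1/(r1+r2))) = 1430.16 m/s
Total dV = 3543 m/s

3543 m/s


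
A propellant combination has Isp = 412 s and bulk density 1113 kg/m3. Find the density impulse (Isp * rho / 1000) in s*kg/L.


rho*Isp = 412 * 1113 / 1000 = 459 s*kg/L

459 s*kg/L


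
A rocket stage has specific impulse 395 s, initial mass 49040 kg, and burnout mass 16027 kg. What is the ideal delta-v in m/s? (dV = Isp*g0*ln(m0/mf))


Ve = 395 * 9.81 = 3874.95 m/s
dV = 3874.95 * ln(49040/16027) = 4334 m/s

4334 m/s


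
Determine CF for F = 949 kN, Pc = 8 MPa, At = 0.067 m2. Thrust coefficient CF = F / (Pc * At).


CF = 949000 / (8e6 * 0.067) = 1.77

1.77


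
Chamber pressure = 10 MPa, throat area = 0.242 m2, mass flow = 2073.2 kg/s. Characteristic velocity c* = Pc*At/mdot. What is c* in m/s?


c* = 10e6 * 0.242 / 2073.2 = 1167 m/s

1167 m/s


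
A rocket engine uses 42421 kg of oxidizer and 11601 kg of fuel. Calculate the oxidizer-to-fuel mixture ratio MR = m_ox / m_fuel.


MR = 42421 / 11601 = 3.66

3.66


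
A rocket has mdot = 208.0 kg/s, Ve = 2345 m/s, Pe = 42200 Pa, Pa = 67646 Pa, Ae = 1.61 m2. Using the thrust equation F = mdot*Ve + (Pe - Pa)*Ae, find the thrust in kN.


F = 208.0 * 2345 + (42200 - 67646) * 1.61 = 446792.0 N = 446.8 kN

446.8 kN


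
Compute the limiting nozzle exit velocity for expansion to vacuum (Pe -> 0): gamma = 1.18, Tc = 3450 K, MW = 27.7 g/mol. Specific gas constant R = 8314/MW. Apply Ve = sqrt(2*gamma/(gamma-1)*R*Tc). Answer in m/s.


R = 8314 / 27.7 = 300.14 J/(kg.K)
Ve = sqrt(2 * 1.18 / (1.18 - 1) * 300.14 * 3450) = 3685 m/s

3685 m/s


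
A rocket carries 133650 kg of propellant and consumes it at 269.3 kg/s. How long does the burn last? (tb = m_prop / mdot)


tb = 133650 / 269.3 = 496.3 s

496.3 s


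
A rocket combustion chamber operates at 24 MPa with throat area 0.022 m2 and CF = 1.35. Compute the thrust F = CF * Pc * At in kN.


F = 1.35 * 24e6 * 0.022 = 712800.0 N = 712.8 kN

712.8 kN


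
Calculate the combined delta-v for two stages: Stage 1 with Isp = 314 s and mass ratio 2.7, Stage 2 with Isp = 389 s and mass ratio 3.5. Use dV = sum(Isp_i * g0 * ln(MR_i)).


dV1 = 314 * 9.81 * ln(2.7) = 3059.6 m/s
dV2 = 389 * 9.81 * ln(3.5) = 4780.7 m/s
Total dV = 3059.6 + 4780.7 = 7840.3 m/s ~ 7840 m/s

7840 m/s


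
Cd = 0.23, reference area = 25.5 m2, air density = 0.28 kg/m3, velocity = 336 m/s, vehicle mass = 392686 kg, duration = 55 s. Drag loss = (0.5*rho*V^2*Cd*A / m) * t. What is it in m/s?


D = 0.5 * 0.28 * 336^2 * 0.23 * 25.5 = 92698.91 N
a = 92698.91 / 392686 = 0.2361 m/s2
dV = 0.2361 * 55 = 13.0 m/s

13.0 m/s


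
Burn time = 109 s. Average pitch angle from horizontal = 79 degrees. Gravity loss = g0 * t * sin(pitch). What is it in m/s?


GL = 9.81 * 109 * sin(79 deg) = 1050 m/s

1050 m/s


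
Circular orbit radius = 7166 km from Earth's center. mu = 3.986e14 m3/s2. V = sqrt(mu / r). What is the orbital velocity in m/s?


V = sqrt(3.986e14 / 7166000) = 7458 m/s

7458 m/s


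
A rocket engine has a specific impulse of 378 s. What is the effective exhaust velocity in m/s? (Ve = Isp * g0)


Ve = Isp * g0 = 378 * 9.81 = 3708.2 m/s

3708.2 m/s


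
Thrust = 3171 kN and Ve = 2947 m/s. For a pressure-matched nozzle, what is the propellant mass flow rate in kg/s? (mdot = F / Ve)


mdot = F / Ve = 3171000 / 2947 = 1076.0 kg/s

1076.0 kg/s


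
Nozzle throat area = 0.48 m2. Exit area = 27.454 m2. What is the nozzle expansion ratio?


AR = 27.454 / 0.48 = 57.2

57.2


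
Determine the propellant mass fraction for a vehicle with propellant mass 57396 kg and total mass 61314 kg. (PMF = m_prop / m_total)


PMF = 57396 / 61314 = 0.936

0.936


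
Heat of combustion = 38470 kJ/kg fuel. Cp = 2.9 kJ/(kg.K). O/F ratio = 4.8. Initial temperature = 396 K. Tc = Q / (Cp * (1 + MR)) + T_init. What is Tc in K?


Tc = 38470 / (2.9 * (1 + 4.8)) + 396 = 2683 K

2683 K


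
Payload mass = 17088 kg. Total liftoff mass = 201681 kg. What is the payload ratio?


PR = 17088 / 201681 = 0.0847

0.0847


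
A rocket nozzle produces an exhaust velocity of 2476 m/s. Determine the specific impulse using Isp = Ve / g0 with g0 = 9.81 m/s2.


Isp = Ve / g0 = 2476 / 9.81 = 252.4 s

252.4 s


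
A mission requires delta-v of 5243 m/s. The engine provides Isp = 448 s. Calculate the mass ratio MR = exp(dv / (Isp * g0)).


Ve = 448 * 9.81 = 4394.88 m/s
MR = exp(5243 / 4394.88) = 3.297

3.297


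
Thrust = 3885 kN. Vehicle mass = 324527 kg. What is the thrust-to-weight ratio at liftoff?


TWR = 3885000 / (324527 * 9.81) = 1.22

1.22


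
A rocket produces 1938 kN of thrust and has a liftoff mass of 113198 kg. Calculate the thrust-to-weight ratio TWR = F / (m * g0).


TWR = 1938000 / (113198 * 9.81) = 1.75

1.75


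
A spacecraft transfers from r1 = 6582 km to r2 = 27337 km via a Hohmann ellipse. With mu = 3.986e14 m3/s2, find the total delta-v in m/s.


V1 = sqrt(mu/r1) = 7781.97 m/s
dV1 = V1*(sqrt(2*r2/(r1+r2)) - 1) = 2098.07 m/s
V2 = sqrt(mu/r2) = 3818.5 m/s
dV2 = V2*(1 - sqrt(2*r1/(r1+r2))) = 1439.66 m/s
Total dV = 3538 m/s

3538 m/s


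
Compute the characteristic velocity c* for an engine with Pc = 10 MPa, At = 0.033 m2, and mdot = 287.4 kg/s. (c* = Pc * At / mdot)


c* = 10e6 * 0.033 / 287.4 = 1148 m/s

1148 m/s


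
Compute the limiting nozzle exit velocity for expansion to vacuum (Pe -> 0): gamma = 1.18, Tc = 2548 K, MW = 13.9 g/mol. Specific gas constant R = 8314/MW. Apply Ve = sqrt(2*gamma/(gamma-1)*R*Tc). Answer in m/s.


R = 8314 / 13.9 = 598.13 J/(kg.K)
Ve = sqrt(2 * 1.18 / (1.18 - 1) * 598.13 * 2548) = 4470 m/s

4470 m/s


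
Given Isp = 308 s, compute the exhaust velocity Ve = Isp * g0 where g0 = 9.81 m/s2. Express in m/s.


Ve = Isp * g0 = 308 * 9.81 = 3021.5 m/s

3021.5 m/s


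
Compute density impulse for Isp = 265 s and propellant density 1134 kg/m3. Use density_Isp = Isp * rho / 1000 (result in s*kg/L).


rho*Isp = 265 * 1134 / 1000 = 301 s*kg/L

301 s*kg/L


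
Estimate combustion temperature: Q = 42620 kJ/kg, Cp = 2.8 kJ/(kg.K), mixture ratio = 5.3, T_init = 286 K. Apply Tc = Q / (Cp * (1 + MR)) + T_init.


Tc = 42620 / (2.8 * (1 + 5.3)) + 286 = 2702 K

2702 K


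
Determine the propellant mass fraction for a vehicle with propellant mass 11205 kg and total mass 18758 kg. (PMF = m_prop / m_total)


PMF = 11205 / 18758 = 0.597

0.597


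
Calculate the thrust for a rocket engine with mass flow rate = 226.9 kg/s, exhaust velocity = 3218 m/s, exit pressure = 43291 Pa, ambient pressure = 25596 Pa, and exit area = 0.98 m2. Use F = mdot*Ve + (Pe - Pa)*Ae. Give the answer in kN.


F = 226.9 * 3218 + (43291 - 25596) * 0.98 = 747505.0 N = 747.5 kN

747.5 kN


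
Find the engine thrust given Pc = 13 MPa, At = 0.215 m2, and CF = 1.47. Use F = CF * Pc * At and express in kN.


F = 1.47 * 13e6 * 0.215 = 4.1086e+06 N = 4108.6 kN

4108.6 kN


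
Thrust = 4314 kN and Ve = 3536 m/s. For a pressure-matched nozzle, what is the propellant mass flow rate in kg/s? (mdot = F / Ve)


mdot = F / Ve = 4314000 / 3536 = 1220.0 kg/s

1220.0 kg/s


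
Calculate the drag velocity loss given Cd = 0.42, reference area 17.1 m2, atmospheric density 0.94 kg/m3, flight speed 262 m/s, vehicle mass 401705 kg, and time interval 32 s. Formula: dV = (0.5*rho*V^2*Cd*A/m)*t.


D = 0.5 * 0.94 * 262^2 * 0.42 * 17.1 = 231710.57 N
a = 231710.57 / 401705 = 0.5768 m/s2
dV = 0.5768 * 32 = 18.5 m/s

18.5 m/s


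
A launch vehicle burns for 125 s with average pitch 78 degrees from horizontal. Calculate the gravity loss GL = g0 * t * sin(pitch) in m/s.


GL = 9.81 * 125 * sin(78 deg) = 1199 m/s

1199 m/s


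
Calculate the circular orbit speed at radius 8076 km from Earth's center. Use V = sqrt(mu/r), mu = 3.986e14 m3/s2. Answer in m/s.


V = sqrt(3.986e14 / 8076000) = 7025 m/s

7025 m/s


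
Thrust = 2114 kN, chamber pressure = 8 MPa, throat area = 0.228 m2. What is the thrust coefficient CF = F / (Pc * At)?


CF = 2114000 / (8e6 * 0.228) = 1.16

1.16


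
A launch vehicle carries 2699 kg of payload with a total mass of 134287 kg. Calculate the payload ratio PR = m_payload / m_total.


PR = 2699 / 134287 = 0.0201

0.0201


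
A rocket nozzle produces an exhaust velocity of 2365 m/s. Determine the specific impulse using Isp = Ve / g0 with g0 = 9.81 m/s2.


Isp = Ve / g0 = 2365 / 9.81 = 241.1 s

241.1 s


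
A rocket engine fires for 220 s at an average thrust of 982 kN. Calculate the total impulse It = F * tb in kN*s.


It = 982 * 220 = 216040 kN*s

216040 kN*s


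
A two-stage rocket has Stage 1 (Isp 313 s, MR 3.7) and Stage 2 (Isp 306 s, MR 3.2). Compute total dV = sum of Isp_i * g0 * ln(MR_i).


dV1 = 313 * 9.81 * ln(3.7) = 4017.3 m/s
dV2 = 306 * 9.81 * ln(3.2) = 3491.6 m/s
Total dV = 4017.3 + 3491.6 = 7508.9 m/s ~ 7509 m/s

7509 m/s


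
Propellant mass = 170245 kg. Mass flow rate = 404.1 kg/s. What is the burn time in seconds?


tb = 170245 / 404.1 = 421.3 s

421.3 s


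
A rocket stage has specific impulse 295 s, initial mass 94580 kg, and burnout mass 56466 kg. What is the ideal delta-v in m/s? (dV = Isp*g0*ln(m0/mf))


Ve = 295 * 9.81 = 2893.95 m/s
dV = 2893.95 * ln(94580/56466) = 1493 m/s

1493 m/s


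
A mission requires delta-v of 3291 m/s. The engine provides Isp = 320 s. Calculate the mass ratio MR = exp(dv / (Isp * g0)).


Ve = 320 * 9.81 = 3139.2 m/s
MR = exp(3291 / 3139.2) = 2.853

2.853


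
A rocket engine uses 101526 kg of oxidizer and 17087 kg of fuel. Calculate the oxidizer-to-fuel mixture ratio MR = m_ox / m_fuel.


MR = 101526 / 17087 = 5.94

5.94


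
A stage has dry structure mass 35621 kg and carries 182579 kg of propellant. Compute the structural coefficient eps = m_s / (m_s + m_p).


eps = 35621 / (35621 + 182579) = 0.1632

0.1632


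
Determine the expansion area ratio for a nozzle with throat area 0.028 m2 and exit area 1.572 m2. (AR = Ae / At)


AR = 1.572 / 0.028 = 56.1

56.1


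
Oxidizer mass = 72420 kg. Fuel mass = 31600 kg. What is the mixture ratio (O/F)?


MR = 72420 / 31600 = 2.29

2.29


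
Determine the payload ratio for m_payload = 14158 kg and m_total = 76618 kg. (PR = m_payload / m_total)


PR = 14158 / 76618 = 0.1848

0.1848


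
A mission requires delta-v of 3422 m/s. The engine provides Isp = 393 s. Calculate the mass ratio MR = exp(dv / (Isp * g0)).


Ve = 393 * 9.81 = 3855.33 m/s
MR = exp(3422 / 3855.33) = 2.429

2.429


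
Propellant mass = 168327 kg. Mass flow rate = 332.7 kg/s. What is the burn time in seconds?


tb = 168327 / 332.7 = 505.9 s

505.9 s


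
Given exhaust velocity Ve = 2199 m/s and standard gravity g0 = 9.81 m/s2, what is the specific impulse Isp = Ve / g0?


Isp = Ve / g0 = 2199 / 9.81 = 224.2 s

224.2 s


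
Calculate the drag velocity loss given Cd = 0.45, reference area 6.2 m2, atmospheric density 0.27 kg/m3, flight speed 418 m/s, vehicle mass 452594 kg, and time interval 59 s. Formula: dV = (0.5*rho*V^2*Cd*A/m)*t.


D = 0.5 * 0.27 * 418^2 * 0.45 * 6.2 = 65809.79 N
a = 65809.79 / 452594 = 0.1454 m/s2
dV = 0.1454 * 59 = 8.6 m/s

8.6 m/s


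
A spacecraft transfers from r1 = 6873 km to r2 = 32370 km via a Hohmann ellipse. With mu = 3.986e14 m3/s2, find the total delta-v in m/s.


V1 = sqrt(mu/r1) = 7615.45 m/s
dV1 = V1*(sqrt(2*r2/(r1+r2)) - 1) = 2165.94 m/s
V2 = sqrt(mu/r2) = 3509.11 m/s
dV2 = V2*(1 - sqrt(2*r1/(r1+r2))) = 1432.27 m/s
Total dV = 3598 m/s

3598 m/s


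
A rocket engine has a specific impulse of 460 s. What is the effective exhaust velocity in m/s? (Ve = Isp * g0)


Ve = Isp * g0 = 460 * 9.81 = 4512.6 m/s

4512.6 m/s


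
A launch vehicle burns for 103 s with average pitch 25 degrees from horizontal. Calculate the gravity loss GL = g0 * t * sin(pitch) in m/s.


GL = 9.81 * 103 * sin(25 deg) = 427 m/s

427 m/s


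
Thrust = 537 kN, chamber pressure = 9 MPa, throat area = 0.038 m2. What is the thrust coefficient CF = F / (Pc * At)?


CF = 537000 / (9e6 * 0.038) = 1.57

1.57


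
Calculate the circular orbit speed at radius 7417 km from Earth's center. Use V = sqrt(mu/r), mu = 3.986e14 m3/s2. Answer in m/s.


V = sqrt(3.986e14 / 7417000) = 7331 m/s

7331 m/s


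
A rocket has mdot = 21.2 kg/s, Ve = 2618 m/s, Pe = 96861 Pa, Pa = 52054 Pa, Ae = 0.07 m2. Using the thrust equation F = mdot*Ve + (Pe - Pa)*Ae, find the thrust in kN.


F = 21.2 * 2618 + (96861 - 52054) * 0.07 = 58638.0 N = 58.6 kN

58.6 kN


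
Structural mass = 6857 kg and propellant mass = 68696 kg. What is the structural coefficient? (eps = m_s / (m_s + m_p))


eps = 6857 / (6857 + 68696) = 0.0908

0.0908


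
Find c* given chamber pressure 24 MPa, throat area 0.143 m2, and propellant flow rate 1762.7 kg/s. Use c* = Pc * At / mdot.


c* = 24e6 * 0.143 / 1762.7 = 1947 m/s

1947 m/s


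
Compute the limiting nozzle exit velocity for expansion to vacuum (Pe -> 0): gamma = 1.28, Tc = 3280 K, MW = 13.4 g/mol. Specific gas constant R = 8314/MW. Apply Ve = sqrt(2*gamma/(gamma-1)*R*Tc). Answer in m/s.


R = 8314 / 13.4 = 620.45 J/(kg.K)
Ve = sqrt(2 * 1.28 / (1.28 - 1) * 620.45 * 3280) = 4314 m/s

4314 m/s


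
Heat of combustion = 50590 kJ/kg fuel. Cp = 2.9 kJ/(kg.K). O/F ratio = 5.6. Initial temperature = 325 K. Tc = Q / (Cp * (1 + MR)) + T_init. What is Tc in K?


Tc = 50590 / (2.9 * (1 + 5.6)) + 325 = 2968 K

2968 K


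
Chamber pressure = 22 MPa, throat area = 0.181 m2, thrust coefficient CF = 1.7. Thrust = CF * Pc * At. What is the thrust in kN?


F = 1.7 * 22e6 * 0.181 = 6.7694e+06 N = 6769.4 kN

6769.4 kN


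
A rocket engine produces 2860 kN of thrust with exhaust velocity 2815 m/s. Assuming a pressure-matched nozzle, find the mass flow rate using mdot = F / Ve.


mdot = F / Ve = 2860000 / 2815 = 1016.0 kg/s

1016.0 kg/s


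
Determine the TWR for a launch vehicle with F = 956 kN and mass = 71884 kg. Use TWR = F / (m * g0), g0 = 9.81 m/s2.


TWR = 956000 / (71884 * 9.81) = 1.36

1.36


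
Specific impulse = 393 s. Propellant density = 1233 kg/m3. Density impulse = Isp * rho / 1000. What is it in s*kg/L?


rho*Isp = 393 * 1233 / 1000 = 485 s*kg/L

485 s*kg/L


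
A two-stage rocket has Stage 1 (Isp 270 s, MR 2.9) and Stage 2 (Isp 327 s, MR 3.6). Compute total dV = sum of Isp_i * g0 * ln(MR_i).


dV1 = 270 * 9.81 * ln(2.9) = 2820.1 m/s
dV2 = 327 * 9.81 * ln(3.6) = 4109.1 m/s
Total dV = 2820.1 + 4109.1 = 6929.2 m/s ~ 6929 m/s

6929 m/s


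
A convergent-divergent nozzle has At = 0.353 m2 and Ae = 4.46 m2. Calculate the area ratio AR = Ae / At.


AR = 4.46 / 0.353 = 12.6

12.6


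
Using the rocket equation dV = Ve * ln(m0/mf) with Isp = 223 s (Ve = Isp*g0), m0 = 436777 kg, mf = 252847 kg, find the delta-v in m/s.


Ve = 223 * 9.81 = 2187.63 m/s
dV = 2187.63 * ln(436777/252847) = 1196 m/s

1196 m/s


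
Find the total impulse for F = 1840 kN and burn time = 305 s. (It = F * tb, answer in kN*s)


It = 1840 * 305 = 561200 kN*s

561200 kN*s


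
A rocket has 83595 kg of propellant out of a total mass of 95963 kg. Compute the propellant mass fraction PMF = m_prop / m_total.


PMF = 83595 / 95963 = 0.871

0.871


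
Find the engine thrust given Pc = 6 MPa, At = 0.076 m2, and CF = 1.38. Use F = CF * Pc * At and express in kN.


F = 1.38 * 6e6 * 0.076 = 629280.0 N = 629.3 kN

629.3 kN


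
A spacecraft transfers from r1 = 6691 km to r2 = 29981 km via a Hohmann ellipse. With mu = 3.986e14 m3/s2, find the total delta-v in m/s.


V1 = sqrt(mu/r1) = 7718.33 m/s
dV1 = V1*(sqrt(2*r2/(r1+r2)) - 1) = 2151.15 m/s
V2 = sqrt(mu/r2) = 3646.24 m/s
dV2 = V2*(1 - sqrt(2*r1/(r1+r2))) = 1443.63 m/s
Total dV = 3595 m/s

3595 m/s


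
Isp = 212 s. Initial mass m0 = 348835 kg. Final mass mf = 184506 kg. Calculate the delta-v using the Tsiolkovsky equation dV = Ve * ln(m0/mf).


Ve = 212 * 9.81 = 2079.72 m/s
dV = 2079.72 * ln(348835/184506) = 1325 m/s

1325 m/s


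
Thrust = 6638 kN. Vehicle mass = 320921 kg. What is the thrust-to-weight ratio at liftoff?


TWR = 6638000 / (320921 * 9.81) = 2.11

2.11


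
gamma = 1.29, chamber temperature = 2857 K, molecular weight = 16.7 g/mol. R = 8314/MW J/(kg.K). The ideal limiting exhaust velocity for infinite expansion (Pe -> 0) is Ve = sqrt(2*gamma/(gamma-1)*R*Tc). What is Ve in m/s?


R = 8314 / 16.7 = 497.84 J/(kg.K)
Ve = sqrt(2 * 1.29 / (1.29 - 1) * 497.84 * 2857) = 3557 m/s

3557 m/s


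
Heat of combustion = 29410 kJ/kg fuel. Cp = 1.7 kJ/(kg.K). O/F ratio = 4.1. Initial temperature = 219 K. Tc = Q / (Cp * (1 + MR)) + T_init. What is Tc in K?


Tc = 29410 / (1.7 * (1 + 4.1)) + 219 = 3611 K

3611 K


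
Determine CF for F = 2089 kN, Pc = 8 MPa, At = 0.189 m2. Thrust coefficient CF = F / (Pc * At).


CF = 2089000 / (8e6 * 0.189) = 1.38

1.38


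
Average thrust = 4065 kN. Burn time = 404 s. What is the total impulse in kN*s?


It = 4065 * 404 = 1642260 kN*s

1642260 kN*s


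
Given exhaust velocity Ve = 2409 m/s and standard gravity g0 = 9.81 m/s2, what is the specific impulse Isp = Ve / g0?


Isp = Ve / g0 = 2409 / 9.81 = 245.6 s

245.6 s


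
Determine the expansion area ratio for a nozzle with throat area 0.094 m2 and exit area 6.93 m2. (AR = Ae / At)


AR = 6.93 / 0.094 = 73.7

73.7


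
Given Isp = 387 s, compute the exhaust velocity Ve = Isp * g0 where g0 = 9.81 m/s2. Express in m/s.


Ve = Isp * g0 = 387 * 9.81 = 3796.5 m/s

3796.5 m/s


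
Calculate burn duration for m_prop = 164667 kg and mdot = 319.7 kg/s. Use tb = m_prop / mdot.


tb = 164667 / 319.7 = 515.1 s

515.1 s


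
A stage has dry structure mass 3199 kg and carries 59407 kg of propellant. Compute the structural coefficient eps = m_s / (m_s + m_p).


eps = 3199 / (3199 + 59407) = 0.0511

0.0511


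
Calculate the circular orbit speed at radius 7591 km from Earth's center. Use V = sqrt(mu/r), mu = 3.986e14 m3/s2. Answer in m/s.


V = sqrt(3.986e14 / 7591000) = 7246 m/s

7246 m/s


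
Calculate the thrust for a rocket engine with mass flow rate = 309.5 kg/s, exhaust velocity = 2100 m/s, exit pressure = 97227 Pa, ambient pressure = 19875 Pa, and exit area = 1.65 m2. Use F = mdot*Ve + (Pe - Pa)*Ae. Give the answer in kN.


F = 309.5 * 2100 + (97227 - 19875) * 1.65 = 777581.0 N = 777.6 kN

777.6 kN


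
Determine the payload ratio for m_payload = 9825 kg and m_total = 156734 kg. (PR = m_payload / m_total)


PR = 9825 / 156734 = 0.0627

0.0627


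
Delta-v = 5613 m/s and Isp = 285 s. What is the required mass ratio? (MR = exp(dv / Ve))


Ve = 285 * 9.81 = 2795.85 m/s
MR = exp(5613 / 2795.85) = 7.446

7.446


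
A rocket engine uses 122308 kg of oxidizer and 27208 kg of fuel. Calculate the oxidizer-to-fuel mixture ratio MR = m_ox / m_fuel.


MR = 122308 / 27208 = 4.5

4.5


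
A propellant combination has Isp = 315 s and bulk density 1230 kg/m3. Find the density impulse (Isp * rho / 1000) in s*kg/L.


rho*Isp = 315 * 1230 / 1000 = 387 s*kg/L

387 s*kg/L


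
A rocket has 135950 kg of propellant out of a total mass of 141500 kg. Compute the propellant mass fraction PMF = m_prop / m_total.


PMF = 135950 / 141500 = 0.961

0.961


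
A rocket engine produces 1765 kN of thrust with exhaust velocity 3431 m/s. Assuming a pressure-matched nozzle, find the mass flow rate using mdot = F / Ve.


mdot = F / Ve = 1765000 / 3431 = 514.4 kg/s

514.4 kg/s


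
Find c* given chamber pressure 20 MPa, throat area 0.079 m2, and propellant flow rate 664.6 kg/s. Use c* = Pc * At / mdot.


c* = 20e6 * 0.079 / 664.6 = 2377 m/s

2377 m/s


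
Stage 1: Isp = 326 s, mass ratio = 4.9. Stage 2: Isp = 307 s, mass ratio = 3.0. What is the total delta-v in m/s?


dV1 = 326 * 9.81 * ln(4.9) = 5082.5 m/s
dV2 = 307 * 9.81 * ln(3.0) = 3308.7 m/s
Total dV = 5082.5 + 3308.7 = 8391.2 m/s ~ 8391 m/s

8391 m/s


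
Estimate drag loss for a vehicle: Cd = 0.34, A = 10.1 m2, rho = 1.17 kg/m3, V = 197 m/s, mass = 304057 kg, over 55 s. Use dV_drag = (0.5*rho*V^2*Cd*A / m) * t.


D = 0.5 * 1.17 * 197^2 * 0.34 * 10.1 = 77963.01 N
a = 77963.01 / 304057 = 0.2564 m/s2
dV = 0.2564 * 55 = 14.1 m/s

14.1 m/s


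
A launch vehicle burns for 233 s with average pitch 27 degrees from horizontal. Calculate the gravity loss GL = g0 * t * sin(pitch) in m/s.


GL = 9.81 * 233 * sin(27 deg) = 1038 m/s

1038 m/s


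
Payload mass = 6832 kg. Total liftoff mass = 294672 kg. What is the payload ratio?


PR = 6832 / 294672 = 0.0232

0.0232


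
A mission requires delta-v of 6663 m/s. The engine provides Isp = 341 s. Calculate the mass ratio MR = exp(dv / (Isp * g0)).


Ve = 341 * 9.81 = 3345.21 m/s
MR = exp(6663 / 3345.21) = 7.329

7.329


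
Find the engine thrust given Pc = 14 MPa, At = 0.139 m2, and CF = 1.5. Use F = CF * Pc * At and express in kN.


F = 1.5 * 14e6 * 0.139 = 2.9190e+06 N = 2919.0 kN

2919.0 kN


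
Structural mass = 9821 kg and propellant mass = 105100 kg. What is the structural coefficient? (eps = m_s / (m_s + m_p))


eps = 9821 / (9821 + 105100) = 0.0855

0.0855


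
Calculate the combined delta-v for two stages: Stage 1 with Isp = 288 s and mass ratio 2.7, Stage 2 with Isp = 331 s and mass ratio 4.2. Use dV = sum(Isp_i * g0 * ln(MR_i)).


dV1 = 288 * 9.81 * ln(2.7) = 2806.2 m/s
dV2 = 331 * 9.81 * ln(4.2) = 4659.9 m/s
Total dV = 2806.2 + 4659.9 = 7466.1 m/s ~ 7466 m/s

7466 m/s


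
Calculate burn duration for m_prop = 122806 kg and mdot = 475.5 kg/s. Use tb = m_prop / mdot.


tb = 122806 / 475.5 = 258.3 s

258.3 s


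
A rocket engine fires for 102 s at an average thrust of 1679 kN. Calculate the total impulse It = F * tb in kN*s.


It = 1679 * 102 = 171258 kN*s

171258 kN*s


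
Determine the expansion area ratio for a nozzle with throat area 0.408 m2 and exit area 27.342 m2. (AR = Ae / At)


AR = 27.342 / 0.408 = 67.0

67.0


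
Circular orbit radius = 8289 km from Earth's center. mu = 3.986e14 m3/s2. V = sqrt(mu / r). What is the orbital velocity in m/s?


V = sqrt(3.986e14 / 8289000) = 6935 m/s

6935 m/s


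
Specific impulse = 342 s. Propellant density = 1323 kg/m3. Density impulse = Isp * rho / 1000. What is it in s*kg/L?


rho*Isp = 342 * 1323 / 1000 = 452 s*kg/L

452 s*kg/L


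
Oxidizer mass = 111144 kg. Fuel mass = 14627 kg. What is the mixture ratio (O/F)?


MR = 111144 / 14627 = 7.6

7.6


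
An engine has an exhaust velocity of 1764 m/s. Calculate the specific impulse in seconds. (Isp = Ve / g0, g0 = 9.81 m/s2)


Isp = Ve / g0 = 1764 / 9.81 = 179.8 s

179.8 s


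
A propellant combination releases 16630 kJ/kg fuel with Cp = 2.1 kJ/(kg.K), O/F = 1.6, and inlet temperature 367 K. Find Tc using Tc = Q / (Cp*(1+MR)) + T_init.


Tc = 16630 / (2.1 * (1 + 1.6)) + 367 = 3413 K

3413 K


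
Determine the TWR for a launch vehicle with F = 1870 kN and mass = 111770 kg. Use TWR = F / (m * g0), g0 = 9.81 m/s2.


TWR = 1870000 / (111770 * 9.81) = 1.71

1.71


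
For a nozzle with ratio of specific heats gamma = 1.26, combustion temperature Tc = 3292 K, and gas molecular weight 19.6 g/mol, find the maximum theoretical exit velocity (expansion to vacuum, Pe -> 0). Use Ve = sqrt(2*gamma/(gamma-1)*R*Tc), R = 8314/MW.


R = 8314 / 19.6 = 424.18 J/(kg.K)
Ve = sqrt(2 * 1.26 / (1.26 - 1) * 424.18 * 3292) = 3679 m/s

3679 m/s


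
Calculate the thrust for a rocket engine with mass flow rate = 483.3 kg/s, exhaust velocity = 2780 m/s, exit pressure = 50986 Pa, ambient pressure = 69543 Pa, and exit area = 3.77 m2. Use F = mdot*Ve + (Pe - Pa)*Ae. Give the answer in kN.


F = 483.3 * 2780 + (50986 - 69543) * 3.77 = 1.2736e+06 N = 1273.6 kN

1273.6 kN


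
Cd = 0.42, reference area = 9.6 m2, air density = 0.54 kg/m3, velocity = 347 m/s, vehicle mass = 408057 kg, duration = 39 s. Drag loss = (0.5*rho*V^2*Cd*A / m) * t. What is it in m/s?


D = 0.5 * 0.54 * 347^2 * 0.42 * 9.6 = 131082.05 N
a = 131082.05 / 408057 = 0.3212 m/s2
dV = 0.3212 * 39 = 12.5 m/s

12.5 m/s


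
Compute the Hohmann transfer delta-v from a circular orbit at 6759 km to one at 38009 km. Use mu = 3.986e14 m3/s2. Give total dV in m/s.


V1 = sqrt(mu/r1) = 7679.4 m/s
dV1 = V1*(sqrt(2*r2/(r1+r2)) - 1) = 2327.55 m/s
V2 = sqrt(mu/r2) = 3238.36 m/s
dV2 = V2*(1 - sqrt(2*r1/(r1+r2))) = 1458.86 m/s
Total dV = 3786 m/s

3786 m/s


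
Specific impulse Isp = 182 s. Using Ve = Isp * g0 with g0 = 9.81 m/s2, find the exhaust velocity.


Ve = Isp * g0 = 182 * 9.81 = 1785.4 m/s

1785.4 m/s


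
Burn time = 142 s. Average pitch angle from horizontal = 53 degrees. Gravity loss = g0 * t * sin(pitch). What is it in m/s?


GL = 9.81 * 142 * sin(53 deg) = 1113 m/s

1113 m/s


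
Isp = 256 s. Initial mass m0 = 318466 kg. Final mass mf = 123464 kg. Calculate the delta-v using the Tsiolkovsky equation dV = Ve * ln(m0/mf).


Ve = 256 * 9.81 = 2511.36 m/s
dV = 2511.36 * ln(318466/123464) = 2380 m/s

2380 m/s


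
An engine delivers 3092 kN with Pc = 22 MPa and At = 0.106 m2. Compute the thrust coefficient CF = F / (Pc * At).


CF = 3092000 / (22e6 * 0.106) = 1.33

1.33


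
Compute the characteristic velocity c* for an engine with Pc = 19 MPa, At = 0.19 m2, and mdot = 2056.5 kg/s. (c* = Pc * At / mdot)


c* = 19e6 * 0.19 / 2056.5 = 1755 m/s

1755 m/s


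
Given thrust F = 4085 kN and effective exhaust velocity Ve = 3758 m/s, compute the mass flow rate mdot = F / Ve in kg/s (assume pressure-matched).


mdot = F / Ve = 4085000 / 3758 = 1087.0 kg/s

1087.0 kg/s


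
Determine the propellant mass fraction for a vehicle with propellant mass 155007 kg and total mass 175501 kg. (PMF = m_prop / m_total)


PMF = 155007 / 175501 = 0.883

0.883


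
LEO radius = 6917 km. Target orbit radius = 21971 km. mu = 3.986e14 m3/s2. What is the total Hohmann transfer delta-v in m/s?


V1 = sqrt(mu/r1) = 7591.19 m/s
dV1 = V1*(sqrt(2*r2/(r1+r2)) - 1) = 1771.29 m/s
V2 = sqrt(mu/r2) = 4259.35 m/s
dV2 = V2*(1 - sqrt(2*r1/(r1+r2))) = 1311.82 m/s
Total dV = 3083 m/s

3083 m/s


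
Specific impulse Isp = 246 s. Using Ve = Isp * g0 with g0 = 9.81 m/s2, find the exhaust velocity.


Ve = Isp * g0 = 246 * 9.81 = 2413.3 m/s

2413.3 m/s


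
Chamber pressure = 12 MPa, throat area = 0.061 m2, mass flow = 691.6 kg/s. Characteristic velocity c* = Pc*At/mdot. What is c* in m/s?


c* = 12e6 * 0.061 / 691.6 = 1058 m/s

1058 m/s


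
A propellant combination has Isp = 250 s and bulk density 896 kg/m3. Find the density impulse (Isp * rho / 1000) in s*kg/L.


rho*Isp = 250 * 896 / 1000 = 224 s*kg/L

224 s*kg/L


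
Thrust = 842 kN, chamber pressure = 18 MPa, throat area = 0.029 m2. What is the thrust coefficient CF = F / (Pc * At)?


CF = 842000 / (18e6 * 0.029) = 1.61

1.61


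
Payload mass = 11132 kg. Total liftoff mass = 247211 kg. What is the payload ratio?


PR = 11132 / 247211 = 0.045

0.045


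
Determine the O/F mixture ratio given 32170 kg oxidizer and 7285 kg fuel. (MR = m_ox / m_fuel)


MR = 32170 / 7285 = 4.42

4.42


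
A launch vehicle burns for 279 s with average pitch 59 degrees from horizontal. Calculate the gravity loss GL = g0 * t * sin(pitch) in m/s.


GL = 9.81 * 279 * sin(59 deg) = 2346 m/s

2346 m/s


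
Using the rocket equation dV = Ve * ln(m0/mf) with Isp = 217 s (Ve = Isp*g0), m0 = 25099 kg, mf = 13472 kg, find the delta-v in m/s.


Ve = 217 * 9.81 = 2128.77 m/s
dV = 2128.77 * ln(25099/13472) = 1325 m/s

1325 m/s


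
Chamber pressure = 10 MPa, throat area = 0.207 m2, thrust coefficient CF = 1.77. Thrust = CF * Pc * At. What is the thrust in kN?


F = 1.77 * 10e6 * 0.207 = 3.6639e+06 N = 3663.9 kN

3663.9 kN


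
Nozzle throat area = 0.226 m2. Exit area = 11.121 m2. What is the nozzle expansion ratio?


AR = 11.121 / 0.226 = 49.2

49.2


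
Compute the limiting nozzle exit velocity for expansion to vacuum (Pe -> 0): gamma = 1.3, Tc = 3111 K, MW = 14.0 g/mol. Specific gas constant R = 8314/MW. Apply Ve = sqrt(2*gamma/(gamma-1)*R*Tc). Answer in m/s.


R = 8314 / 14.0 = 593.86 J/(kg.K)
Ve = sqrt(2 * 1.3 / (1.3 - 1) * 593.86 * 3111) = 4001 m/s

4001 m/s


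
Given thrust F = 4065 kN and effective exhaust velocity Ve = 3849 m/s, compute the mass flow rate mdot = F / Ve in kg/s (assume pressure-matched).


mdot = F / Ve = 4065000 / 3849 = 1056.1 kg/s

1056.1 kg/s


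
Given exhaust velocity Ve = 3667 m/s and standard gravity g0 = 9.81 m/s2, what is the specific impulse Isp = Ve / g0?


Isp = Ve / g0 = 3667 / 9.81 = 373.8 s

373.8 s


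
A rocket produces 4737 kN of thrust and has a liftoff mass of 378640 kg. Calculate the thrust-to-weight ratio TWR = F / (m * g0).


TWR = 4737000 / (378640 * 9.81) = 1.28

1.28


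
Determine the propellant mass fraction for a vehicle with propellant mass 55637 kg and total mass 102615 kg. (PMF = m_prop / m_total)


PMF = 55637 / 102615 = 0.542

0.542


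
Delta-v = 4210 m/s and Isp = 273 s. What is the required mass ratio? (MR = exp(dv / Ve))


Ve = 273 * 9.81 = 2678.13 m/s
MR = exp(4210 / 2678.13) = 4.816

4.816


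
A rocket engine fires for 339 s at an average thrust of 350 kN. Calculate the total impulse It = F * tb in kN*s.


It = 350 * 339 = 118650 kN*s

118650 kN*s


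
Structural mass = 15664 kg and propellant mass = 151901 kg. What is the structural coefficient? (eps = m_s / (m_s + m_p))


eps = 15664 / (15664 + 151901) = 0.0935

0.0935


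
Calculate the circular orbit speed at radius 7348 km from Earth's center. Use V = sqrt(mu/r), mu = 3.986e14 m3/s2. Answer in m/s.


V = sqrt(3.986e14 / 7348000) = 7365 m/s

7365 m/s


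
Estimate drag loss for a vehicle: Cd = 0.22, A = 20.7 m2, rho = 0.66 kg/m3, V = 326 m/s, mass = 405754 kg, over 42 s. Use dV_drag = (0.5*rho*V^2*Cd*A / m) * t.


D = 0.5 * 0.66 * 326^2 * 0.22 * 20.7 = 159713.7 N
a = 159713.7 / 405754 = 0.3936 m/s2
dV = 0.3936 * 42 = 16.5 m/s

16.5 m/s


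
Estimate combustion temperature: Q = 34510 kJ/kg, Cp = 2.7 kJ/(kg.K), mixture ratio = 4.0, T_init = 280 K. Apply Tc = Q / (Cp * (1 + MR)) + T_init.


Tc = 34510 / (2.7 * (1 + 4.0)) + 280 = 2836 K

2836 K


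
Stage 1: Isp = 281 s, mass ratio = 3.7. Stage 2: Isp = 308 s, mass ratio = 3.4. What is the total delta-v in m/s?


dV1 = 281 * 9.81 * ln(3.7) = 3606.6 m/s
dV2 = 308 * 9.81 * ln(3.4) = 3697.6 m/s
Total dV = 3606.6 + 3697.6 = 7304.2 m/s ~ 7304 m/s

7304 m/s


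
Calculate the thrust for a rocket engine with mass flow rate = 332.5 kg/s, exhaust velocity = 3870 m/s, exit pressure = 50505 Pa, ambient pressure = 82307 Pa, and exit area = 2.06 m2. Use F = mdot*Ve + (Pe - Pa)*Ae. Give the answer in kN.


F = 332.5 * 3870 + (50505 - 82307) * 2.06 = 1.2213e+06 N = 1221.3 kN

1221.3 kN


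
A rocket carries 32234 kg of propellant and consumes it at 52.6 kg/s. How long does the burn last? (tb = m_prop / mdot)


tb = 32234 / 52.6 = 612.8 s

612.8 s


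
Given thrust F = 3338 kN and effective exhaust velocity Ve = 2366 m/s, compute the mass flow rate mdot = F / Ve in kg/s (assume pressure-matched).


mdot = F / Ve = 3338000 / 2366 = 1410.8 kg/s

1410.8 kg/s


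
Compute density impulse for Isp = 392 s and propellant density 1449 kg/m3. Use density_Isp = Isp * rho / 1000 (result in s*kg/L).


rho*Isp = 392 * 1449 / 1000 = 568 s*kg/L

568 s*kg/L


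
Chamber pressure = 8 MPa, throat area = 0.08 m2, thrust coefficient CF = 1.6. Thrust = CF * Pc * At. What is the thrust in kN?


F = 1.6 * 8e6 * 0.08 = 1.0240e+06 N = 1024.0 kN

1024.0 kN


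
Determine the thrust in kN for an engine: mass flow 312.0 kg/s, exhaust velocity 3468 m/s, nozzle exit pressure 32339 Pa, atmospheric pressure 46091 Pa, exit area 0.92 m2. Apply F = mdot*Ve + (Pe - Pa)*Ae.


F = 312.0 * 3468 + (32339 - 46091) * 0.92 = 1.0694e+06 N = 1069.4 kN

1069.4 kN


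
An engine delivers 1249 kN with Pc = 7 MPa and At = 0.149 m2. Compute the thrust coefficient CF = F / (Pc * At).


CF = 1249000 / (7e6 * 0.149) = 1.2

1.2


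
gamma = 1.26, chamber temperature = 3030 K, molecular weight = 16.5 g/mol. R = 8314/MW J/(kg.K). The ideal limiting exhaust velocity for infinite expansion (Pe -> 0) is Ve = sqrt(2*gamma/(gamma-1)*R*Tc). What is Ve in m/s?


R = 8314 / 16.5 = 503.88 J/(kg.K)
Ve = sqrt(2 * 1.26 / (1.26 - 1) * 503.88 * 3030) = 3847 m/s

3847 m/s


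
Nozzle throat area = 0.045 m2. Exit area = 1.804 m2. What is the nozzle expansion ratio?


AR = 1.804 / 0.045 = 40.1

40.1


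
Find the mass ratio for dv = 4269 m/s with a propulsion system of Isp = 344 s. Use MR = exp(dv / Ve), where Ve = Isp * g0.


Ve = 344 * 9.81 = 3374.64 m/s
MR = exp(4269 / 3374.64) = 3.543

3.543


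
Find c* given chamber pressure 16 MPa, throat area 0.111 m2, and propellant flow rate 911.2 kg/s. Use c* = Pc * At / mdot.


c* = 16e6 * 0.111 / 911.2 = 1949 m/s

1949 m/s


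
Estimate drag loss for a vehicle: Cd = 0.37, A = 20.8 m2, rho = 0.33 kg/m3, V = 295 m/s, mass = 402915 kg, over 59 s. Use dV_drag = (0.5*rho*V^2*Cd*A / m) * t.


D = 0.5 * 0.33 * 295^2 * 0.37 * 20.8 = 110507.83 N
a = 110507.83 / 402915 = 0.2743 m/s2
dV = 0.2743 * 59 = 16.2 m/s

16.2 m/s


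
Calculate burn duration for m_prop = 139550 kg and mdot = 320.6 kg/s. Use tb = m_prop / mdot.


tb = 139550 / 320.6 = 435.3 s

435.3 s


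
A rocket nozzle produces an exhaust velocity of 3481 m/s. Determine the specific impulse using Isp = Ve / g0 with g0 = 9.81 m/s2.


Isp = Ve / g0 = 3481 / 9.81 = 354.8 s

354.8 s


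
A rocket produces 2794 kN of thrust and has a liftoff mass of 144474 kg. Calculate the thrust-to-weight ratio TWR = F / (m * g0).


TWR = 2794000 / (144474 * 9.81) = 1.97

1.97


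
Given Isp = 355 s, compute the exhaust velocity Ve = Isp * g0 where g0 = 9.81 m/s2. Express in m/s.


Ve = Isp * g0 = 355 * 9.81 = 3482.6 m/s

3482.6 m/s


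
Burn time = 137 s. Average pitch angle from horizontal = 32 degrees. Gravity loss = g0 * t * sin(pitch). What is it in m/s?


GL = 9.81 * 137 * sin(32 deg) = 712 m/s

712 m/s


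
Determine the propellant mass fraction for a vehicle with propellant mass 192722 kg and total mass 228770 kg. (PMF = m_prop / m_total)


PMF = 192722 / 228770 = 0.842

0.842


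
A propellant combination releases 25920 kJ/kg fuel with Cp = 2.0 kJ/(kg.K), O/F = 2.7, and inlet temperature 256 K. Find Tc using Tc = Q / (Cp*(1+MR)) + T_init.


Tc = 25920 / (2.0 * (1 + 2.7)) + 256 = 3759 K

3759 K


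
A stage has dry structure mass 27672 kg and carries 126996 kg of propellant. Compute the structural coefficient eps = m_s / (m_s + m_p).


eps = 27672 / (27672 + 126996) = 0.1789

0.1789


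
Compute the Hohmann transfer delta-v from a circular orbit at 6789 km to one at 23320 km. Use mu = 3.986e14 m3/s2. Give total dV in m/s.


V1 = sqrt(mu/r1) = 7662.42 m/s
dV1 = V1*(sqrt(2*r2/(r1+r2)) - 1) = 1874.26 m/s
V2 = sqrt(mu/r2) = 4134.32 m/s
dV2 = V2*(1 - sqrt(2*r1/(r1+r2))) = 1357.97 m/s
Total dV = 3232 m/s

3232 m/s


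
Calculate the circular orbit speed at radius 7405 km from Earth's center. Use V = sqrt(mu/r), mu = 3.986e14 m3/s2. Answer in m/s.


V = sqrt(3.986e14 / 7405000) = 7337 m/s

7337 m/s


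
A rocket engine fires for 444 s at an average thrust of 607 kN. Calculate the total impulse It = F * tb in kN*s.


It = 607 * 444 = 269508 kN*s

269508 kN*s


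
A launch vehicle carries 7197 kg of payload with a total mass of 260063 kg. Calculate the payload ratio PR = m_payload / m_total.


PR = 7197 / 260063 = 0.0277

0.0277


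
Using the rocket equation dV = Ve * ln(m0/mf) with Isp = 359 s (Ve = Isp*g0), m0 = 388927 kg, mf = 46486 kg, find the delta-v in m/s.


Ve = 359 * 9.81 = 3521.79 m/s
dV = 3521.79 * ln(388927/46486) = 7481 m/s

7481 m/s


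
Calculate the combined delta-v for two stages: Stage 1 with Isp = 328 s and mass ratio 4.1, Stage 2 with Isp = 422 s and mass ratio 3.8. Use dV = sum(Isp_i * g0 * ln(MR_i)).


dV1 = 328 * 9.81 * ln(4.1) = 4540.1 m/s
dV2 = 422 * 9.81 * ln(3.8) = 5526.7 m/s
Total dV = 4540.1 + 5526.7 = 10066.8 m/s ~ 10067 m/s

10067 m/s


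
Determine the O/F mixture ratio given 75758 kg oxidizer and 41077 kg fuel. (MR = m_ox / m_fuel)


MR = 75758 / 41077 = 1.84

1.84


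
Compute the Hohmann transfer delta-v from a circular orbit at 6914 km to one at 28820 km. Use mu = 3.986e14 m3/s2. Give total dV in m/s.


V1 = sqrt(mu/r1) = 7592.83 m/s
dV1 = V1*(sqrt(2*r2/(r1+r2)) - 1) = 2050.45 m/s
V2 = sqrt(mu/r2) = 3718.96 m/s
dV2 = V2*(1 - sqrt(2*r1/(r1+r2))) = 1405.51 m/s
Total dV = 3456 m/s

3456 m/s


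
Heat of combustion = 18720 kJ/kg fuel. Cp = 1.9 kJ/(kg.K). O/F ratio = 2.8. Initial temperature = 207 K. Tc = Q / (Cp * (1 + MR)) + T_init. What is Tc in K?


Tc = 18720 / (1.9 * (1 + 2.8)) + 207 = 2800 K

2800 K


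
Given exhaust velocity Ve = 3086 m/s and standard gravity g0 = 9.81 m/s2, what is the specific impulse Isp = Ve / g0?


Isp = Ve / g0 = 3086 / 9.81 = 314.6 s

314.6 s


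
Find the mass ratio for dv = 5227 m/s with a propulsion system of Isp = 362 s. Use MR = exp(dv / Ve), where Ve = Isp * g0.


Ve = 362 * 9.81 = 3551.22 m/s
MR = exp(5227 / 3551.22) = 4.357

4.357
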